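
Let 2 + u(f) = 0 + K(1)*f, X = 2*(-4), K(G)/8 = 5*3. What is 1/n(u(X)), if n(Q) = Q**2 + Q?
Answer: 1/924482 ≈ 1.0817e-6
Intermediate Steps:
K(G) = 120 (K(G) = 8*(5*3) = 8*15 = 120)
X = -8
u(f) = -2 + 120*f (u(f) = -2 + (0 + 120*f) = -2 + 120*f)
n(Q) = Q + Q**2
1/n(u(X)) = 1/((-2 + 120*(-8))*(1 + (-2 + 120*(-8)))) = 1/((-2 - 960)*(1 + (-2 - 960))) = 1/(-962*(1 - 962)) = 1/(-962*(-961)) = 1/924482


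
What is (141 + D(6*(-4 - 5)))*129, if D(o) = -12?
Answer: 16641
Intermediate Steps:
(141 + D(6*(-4 - 5)))*129 = (141 - 12)*129 = 129*129 = 16641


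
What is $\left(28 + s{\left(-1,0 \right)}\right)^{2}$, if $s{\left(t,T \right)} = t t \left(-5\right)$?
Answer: $529$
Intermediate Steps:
$s{\left(t,T \right)} = - 5 t^{2}$ ($s{\left(t,T \right)} = t^{2} \left(-5\right) = - 5 t^{2}$)
$\left(28 + s{\left(-1,0 \right)}\right)^{2} = \left(28 - 5 \left(-1\right)^{2}\right)^{2} = \left(28 - 5\right)^{2} = 23^{2} = 529$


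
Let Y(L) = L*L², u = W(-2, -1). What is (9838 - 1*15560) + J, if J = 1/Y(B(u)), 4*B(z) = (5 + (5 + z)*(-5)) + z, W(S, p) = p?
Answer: -366209/64 ≈ -5722.0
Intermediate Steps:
u = -1
B(z) = -5 - z (B(z) = ((5 + (5 + z)*(-5)) + z)/4 = ((5 + (-25 - 5*z)) + z)/4 = ((-20 - 5*z) + z)/4 = (-20 - 4*z)/4 = -5 - z)
Y(L) = L³
J = -1/64 (J = 1/((-5 - 1*(-1))³) = 1/((-5 + 1)³) = 1/((-4)³) = 1/(-64) = -1/64 ≈ -0.015625)
(9838 - 1*15560) + J = (9838 - 1*15560) - 1/64 = (9838 - 15560) - 1/64 = -5722 - 1/64 = -366209/64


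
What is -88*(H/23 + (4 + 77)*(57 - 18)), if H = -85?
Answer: -6386336/23 ≈ -2.7767e+5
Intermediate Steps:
-88*(H/23 + (4 + 77)*(57 - 18)) = -88*(-85/23 + (4 + 77)*(57 - 18)) = -88*(-85*1/23 + 81*39) = -88*(-85/23 + 3159) = -88*72572/23 = -6386336/23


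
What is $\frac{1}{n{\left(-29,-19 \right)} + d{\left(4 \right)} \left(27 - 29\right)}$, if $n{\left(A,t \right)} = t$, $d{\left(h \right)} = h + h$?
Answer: $- \frac{1}{35} \approx -0.028571$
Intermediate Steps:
$d{\left(h \right)} = 2 h$
$\frac{1}{n{\left(-29,-19 \right)} + d{\left(4 \right)} \left(27 - 29\right)} = \frac{1}{-19 + 2 \cdot 4 \left(27 - 29\right)} = \frac{1}{-19 + 8 \left(-2\right)} = \frac{1}{-19 - 16} = \frac{1}{-35} = - \frac{1}{35}$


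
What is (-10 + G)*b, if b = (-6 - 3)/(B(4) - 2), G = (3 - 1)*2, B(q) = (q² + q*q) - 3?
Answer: 2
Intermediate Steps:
B(q) = -3 + 2*q² (B(q) = (q² + q²) - 3 = 2*q² - 3 = -3 + 2*q²)
G = 4 (G = 2*2 = 4)
b = -⅓ (b = (-6 - 3)/((-3 + 2*4²) - 2) = -9/((-3 + 2*16) - 2) = -9/((-3 + 32) - 2) = -9/(29 - 2) = -9/27 = -9*1/27 = -⅓ ≈ -0.33333)
(-10 + G)*b = (-10 + 4)*(-⅓) = -6*(-⅓) = 2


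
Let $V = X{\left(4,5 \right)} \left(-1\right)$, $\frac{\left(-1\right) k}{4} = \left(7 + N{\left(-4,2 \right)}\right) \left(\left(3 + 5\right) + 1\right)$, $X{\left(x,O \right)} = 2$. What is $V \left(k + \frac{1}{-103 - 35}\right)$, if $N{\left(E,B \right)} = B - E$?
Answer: $\frac{64585}{69} \approx 936.01$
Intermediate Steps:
$k = -468$ ($k = - 4 \left(7 + \left(2 - -4\right)\right) \left(\left(3 + 5\right) + 1\right) = - 4 \left(7 + \left(2 + 4\right)\right) \left(8 + 1\right) = - 4 \left(7 + 6\right) 9 = - 4 \cdot 13 \cdot 9 = \left(-4\right) 117 = -468$)
$V = -2$ ($V = 2 \left(-1\right) = -2$)
$V \left(k + \frac{1}{-103 - 35}\right) = - 2 \left(-468 + \frac{1}{-103 - 35}\right) = - 2 \left(-468 + \frac{1}{-138}\right) = - 2 \left(-468 - \frac{1}{138}\right) = \left(-2\right) \left(- \frac{64585}{138}\right) = \frac{64585}{69}$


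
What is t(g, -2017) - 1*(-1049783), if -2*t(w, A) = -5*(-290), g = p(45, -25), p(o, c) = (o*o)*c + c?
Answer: 1049058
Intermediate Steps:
p(o, c) = c + c*o² (p(o, c) = o²*c + c = c*o² + c = c + c*o²)
g = -50650 (g = -25*(1 + 45²) = -25*(1 + 2025) = -25*2026 = -50650)
t(w, A) = -725 (t(w, A) = -(-5)*(-290)/2 = -½*1450 = -725)
t(g, -2017) - 1*(-1049783) = -725 - 1*(-1049783) = -725 + 1049783 = 1049058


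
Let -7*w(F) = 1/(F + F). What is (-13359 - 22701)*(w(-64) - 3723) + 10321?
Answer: 30074612009/224 ≈ 1.3426e+8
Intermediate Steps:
w(F) = -1/(14*F) (w(F) = -1/(7*(F + F)) = -1/(2*F)/7 = -1/(14*F))
(-13359 - 22701)*(w(-64) - 3723) + 10321 = (-13359 - 22701)*(-1/14/(-64) - 3723) + 10321 = -36060*(-1/14*(-1/64) - 3723) + 10321 = -36060*(1/896 - 3723) + 10321 = -36060*(-3335807/896) + 10321 = 30072300105/224 + 10321 = 30074612009/224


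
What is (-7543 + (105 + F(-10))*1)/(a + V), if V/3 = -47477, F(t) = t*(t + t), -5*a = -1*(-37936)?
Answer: 36190/750091 ≈ 0.048247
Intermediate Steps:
a = -37936/5 (a = -(-1)*(-37936)/5 = -⅕*37936 = -37936/5 ≈ -7587.2)
F(t) = 2*t² (F(t) = t*(2*t) = 2*t²)
V = -142431 (V = 3*(-47477) = -142431)
(-7543 + (105 + F(-10))*1)/(a + V) = (-7543 + (105 + 2*(-10)²)*1)/(-37936/5 - 142431) = (-7543 + (105 + 2*100)*1)/(-750091/5) = (-7543 + (105 + 200)*1)*(-5/750091) = (-7543 + 305*1)*(-5/750091) = (-7543 + 305)*(-5/750091) = -7238*(-5/750091) = 36190/750091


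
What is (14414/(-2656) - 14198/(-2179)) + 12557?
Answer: 36339492475/2893712 ≈ 12558.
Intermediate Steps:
(14414/(-2656) - 14198/(-2179)) + 12557 = (14414*(-1/2656) - 14198*(-1/2179)) + 12557 = (-7207/1328 + 14198/2179) + 12557 = 3150891/2893712 + 12557 = 36339492475/2893712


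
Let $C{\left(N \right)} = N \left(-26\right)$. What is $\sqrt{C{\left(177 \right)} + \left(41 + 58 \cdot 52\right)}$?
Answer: $i \sqrt{1545} \approx 39.307 i$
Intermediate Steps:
$C{\left(N \right)} = - 26 N$
$\sqrt{C{\left(177 \right)} + \left(41 + 58 \cdot 52\right)} = \sqrt{\left(-26\right) 177 + \left(41 + 58 \cdot 52\right)} = \sqrt{-4602 + \left(41 + 3016\right)} = \sqrt{-4602 + 3057} = \sqrt{-1545} = i \sqrt{1545}$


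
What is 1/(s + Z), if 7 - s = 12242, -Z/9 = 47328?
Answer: -1/438187 ≈ -2.2821e-6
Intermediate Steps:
Z = -425952 (Z = -9*47328 = -425952)
s = -12235 (s = 7 - 1*12242 = 7 - 12242 = -12235)
1/(s + Z) = 1/(-12235 - 425952) = 1/(-438187) = -1/438187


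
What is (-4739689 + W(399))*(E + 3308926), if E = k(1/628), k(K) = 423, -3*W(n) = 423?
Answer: -15685751670670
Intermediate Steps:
W(n) = -141 (W(n) = -⅓*423 = -141)
E = 423
(-4739689 + W(399))*(E + 3308926) = (-4739689 - 141)*(423 + 3308926) = -4739830*3309349 = -15685751670670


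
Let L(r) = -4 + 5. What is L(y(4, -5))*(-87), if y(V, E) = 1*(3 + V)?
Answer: -87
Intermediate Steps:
y(V, E) = 3 + V
L(r) = 1
L(y(4, -5))*(-87) = 1*(-87) = -87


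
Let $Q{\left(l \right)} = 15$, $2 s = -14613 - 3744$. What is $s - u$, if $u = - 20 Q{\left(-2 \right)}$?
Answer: $- \frac{17757}{2} \approx -8878.5$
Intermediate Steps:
$s = - \frac{18357}{2}$ ($s = \frac{-14613 - 3744}{2} = \frac{1}{2} \left(-18357\right) = - \frac{18357}{2} \approx -9178.5$)
$u = -300$ ($u = \left(-20\right) 15 = -300$)
$s - u = - \frac{18357}{2} - -300 = - \frac{18357}{2} + 300 = - \frac{17757}{2}$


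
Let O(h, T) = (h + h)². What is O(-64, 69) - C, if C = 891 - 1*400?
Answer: 15893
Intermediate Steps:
O(h, T) = 4*h² (O(h, T) = (2*h)² = 4*h²)
C = 491 (C = 891 - 400 = 491)
O(-64, 69) - C = 4*(-64)² - 1*491 = 4*4096 - 491 = 16384 - 491 = 15893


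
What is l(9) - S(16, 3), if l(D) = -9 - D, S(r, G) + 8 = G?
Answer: -13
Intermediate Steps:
S(r, G) = -8 + G
l(9) - S(16, 3) = (-9 - 1*9) - (-8 + 3) = (-9 - 9) - 1*(-5) = -18 + 5 = -13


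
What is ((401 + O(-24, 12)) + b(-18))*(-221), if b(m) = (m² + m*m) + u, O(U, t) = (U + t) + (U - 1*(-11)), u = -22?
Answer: -221442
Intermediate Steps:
O(U, t) = 11 + t + 2*U (O(U, t) = (U + t) + (U + 11) = (U + t) + (11 + U) = 11 + t + 2*U)
b(m) = -22 + 2*m² (b(m) = (m² + m*m) - 22 = (m² + m²) - 22 = 2*m² - 22 = -22 + 2*m²)
((401 + O(-24, 12)) + b(-18))*(-221) = ((401 + (11 + 12 + 2*(-24))) + (-22 + 2*(-18)²))*(-221) = ((401 + (11 + 12 - 48)) + (-22 + 2*324))*(-221) = ((401 - 25) + (-22 + 648))*(-221) = (376 + 626)*(-221) = 1002*(-221) = -221442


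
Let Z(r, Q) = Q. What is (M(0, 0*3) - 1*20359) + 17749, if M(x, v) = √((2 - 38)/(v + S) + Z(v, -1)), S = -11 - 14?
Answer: -2610 + √11/5 ≈ -2609.3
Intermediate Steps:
S = -25
M(x, v) = √(-1 - 36/(-25 + v)) (M(x, v) = √((2 - 38)/(v - 25) - 1) = √(-36/(-25 + v) - 1) = √(-1 - 36/(-25 + v)))
(M(0, 0*3) - 1*20359) + 17749 = (√((-11 - 0*3)/(-25 + 0*3)) - 1*20359) + 17749 = (√((-11 - 1*0)/(-25 + 0)) - 20359) + 17749 = (√((-11 + 0)/(-25)) - 20359) + 17749 = (√(-1/25*(-11)) - 20359) + 17749 = (√(11/25) - 20359) + 17749 = (√11/5 - 20359) + 17749 = (-20359 + √11/5) + 17749 = -2610 + √11/5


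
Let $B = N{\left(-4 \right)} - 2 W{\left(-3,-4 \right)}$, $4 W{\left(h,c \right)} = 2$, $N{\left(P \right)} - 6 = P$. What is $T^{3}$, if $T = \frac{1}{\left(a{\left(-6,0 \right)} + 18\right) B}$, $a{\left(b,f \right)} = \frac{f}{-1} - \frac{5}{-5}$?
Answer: $\frac{1}{6859} \approx 0.00014579$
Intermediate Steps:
$N{\left(P \right)} = 6 + P$
$W{\left(h,c \right)} = \frac{1}{2}$ ($W{\left(h,c \right)} = \frac{1}{4} \cdot 2 = \frac{1}{2}$)
$a{\left(b,f \right)} = 1 - f$ ($a{\left(b,f \right)} = f \left(-1\right) - -1 = - f + 1 = 1 - f$)
$B = 1$ ($B = \left(6 - 4\right) - 1 = 2 - 1 = 1$)
$T = \frac{1}{19}$ ($T = \frac{1}{\left(\left(1 - 0\right) + 18\right) 1} = \frac{1}{\left(1 + 0\right) + 18} \cdot 1 = \frac{1}{1 + 18} \cdot 1 = \frac{1}{19} \cdot 1 = \frac{1}{19} \approx 0.052632$)
$T^{3} = \left(\frac{1}{19}\right)^{3} = \frac{1}{6859}$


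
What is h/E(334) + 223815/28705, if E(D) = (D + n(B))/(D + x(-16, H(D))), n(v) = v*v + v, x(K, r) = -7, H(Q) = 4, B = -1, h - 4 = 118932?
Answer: 111647168097/958747 ≈ 1.1645e+5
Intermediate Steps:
h = 118936 (h = 4 + 118932 = 118936)
n(v) = v + v**2 (n(v) = v**2 + v = v + v**2)
E(D) = D/(-7 + D) (E(D) = (D - (1 - 1))/(D - 7) = (D - 1*0)/(-7 + D) = (D + 0)/(-7 + D) = D/(-7 + D))
h/E(334) + 223815/28705 = 118936/((334/(-7 + 334))) + 223815/28705 = 118936/((334/327)) + 223815*(1/28705) = 118936/((334*(1/327))) + 44763/5741 = 118936/(334/327) + 44763/5741 = 118936*(327/334) + 44763/5741 = 19446036/167 + 44763/5741 = 111647168097/958747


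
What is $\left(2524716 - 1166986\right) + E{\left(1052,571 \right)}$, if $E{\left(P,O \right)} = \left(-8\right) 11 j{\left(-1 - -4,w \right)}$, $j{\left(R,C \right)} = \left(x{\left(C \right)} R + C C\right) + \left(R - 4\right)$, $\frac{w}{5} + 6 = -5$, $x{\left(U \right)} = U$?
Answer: $1106138$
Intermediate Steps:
$w = -55$ ($w = -30 + 5 \left(-5\right) = -30 - 25 = -55$)
$j{\left(R,C \right)} = -4 + R + C^{2} + C R$ ($j{\left(R,C \right)} = \left(C R + C C\right) + \left(R - 4\right) = \left(C R + C^{2}\right) + \left(R - 4\right) = \left(C^{2} + C R\right) + \left(-4 + R\right) = -4 + R + C^{2} + C R$)
$E{\left(P,O \right)} = -251592$ ($E{\left(P,O \right)} = \left(-8\right) 11 \left(-4 - -3 + \left(-55\right)^{2} - 55 \left(-1 - -4\right)\right) = - 88 \left(-4 + \left(-1 + 4\right) + 3025 - 55 \left(-1 + 4\right)\right) = - 88 \left(-4 + 3 + 3025 - 165\right) = \left(-88\right) 2859 = -251592$)
$\left(2524716 - 1166986\right) + E{\left(1052,571 \right)} = \left(2524716 - 1166986\right) - 251592 = 1357730 - 251592 = 1106138$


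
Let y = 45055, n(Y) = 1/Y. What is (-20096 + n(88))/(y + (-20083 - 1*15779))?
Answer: -1768447/808984 ≈ -2.1860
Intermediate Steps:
(-20096 + n(88))/(y + (-20083 - 1*15779)) = (-20096 + 1/88)/(45055 + (-20083 - 1*15779)) = (-20096 + 1/88)/(45055 + (-20083 - 15779)) = -1768447/(88*(45055 - 35862)) = -1768447/88/9193 = -1768447/88*1/9193 = -1768447/808984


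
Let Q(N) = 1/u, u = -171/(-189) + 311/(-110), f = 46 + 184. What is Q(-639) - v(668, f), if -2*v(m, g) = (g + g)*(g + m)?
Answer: 917241830/4441 ≈ 2.0654e+5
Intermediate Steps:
f = 230
u = -4441/2310 (u = -171*(-1/189) + 311*(-1/110) = 19/21 - 311/110 = -4441/2310 ≈ -1.9225)
v(m, g) = -g*(g + m) (v(m, g) = -(g + g)*(g + m)/2 = -2*g*(g + m)/2 = -g*(g + m))
Q(N) = -2310/4441 (Q(N) = 1/(-4441/2310) = -2310/4441)
Q(-639) - v(668, f) = -2310/4441 - (-1)*230*(230 + 668) = -2310/4441 - (-1)*230*898 = -2310/4441 - 1*(-206540) = -2310/4441 + 206540 = 917241830/4441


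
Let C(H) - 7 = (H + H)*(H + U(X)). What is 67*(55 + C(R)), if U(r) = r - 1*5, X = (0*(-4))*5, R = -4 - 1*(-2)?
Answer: 6030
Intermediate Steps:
R = -2 (R = -4 + 2 = -2)
X = 0 (X = 0*5 = 0)
U(r) = -5 + r (U(r) = r - 5 = -5 + r)
C(H) = 7 + 2*H*(-5 + H) (C(H) = 7 + (H + H)*(H + (-5 + 0)) = 7 + (2*H)*(H - 5) = 7 + (2*H)*(-5 + H) = 7 + 2*H*(-5 + H))
67*(55 + C(R)) = 67*(55 + (7 - 10*(-2) + 2*(-2)²)) = 67*(55 + (7 + 20 + 2*4)) = 67*(55 + (7 + 20 + 8)) = 67*(55 + 35) = 67*90 = 6030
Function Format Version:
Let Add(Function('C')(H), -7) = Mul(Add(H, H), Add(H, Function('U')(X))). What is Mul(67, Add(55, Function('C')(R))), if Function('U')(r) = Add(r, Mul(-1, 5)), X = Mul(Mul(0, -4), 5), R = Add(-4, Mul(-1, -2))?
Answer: 6030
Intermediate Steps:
R = -2 (R = Add(-4, 2) = -2)
X = 0 (X = Mul(0, 5) = 0)
Function('U')(r) = Add(-5, r) (Function('U')(r) = Add(r, -5) = Add(-5, r))
Function('C')(H) = Add(7, Mul(2, H, Add(-5, H))) (Function('C')(H) = Add(7, Mul(Add(H, H), Add(H, Add(-5, 0)))) = Add(7, Mul(Mul(2, H), Add(H, -5))) = Add(7, Mul(Mul(2, H), Add(-5, H))) = Add(7, Mul(2, H, Add(-5, H))))
Mul(67, Add(55, Function('C')(R))) = Mul(67, Add(55, Add(7, Mul(-10, -2), Mul(2, Pow(-2, 2))))) = Mul(67, Add(55, Add(7, 20, Mul(2, 4)))) = Mul(67, Add(55, Add(7, 20, 8))) = Mul(67, Add(55, 35)) = Mul(67, 90) = 6030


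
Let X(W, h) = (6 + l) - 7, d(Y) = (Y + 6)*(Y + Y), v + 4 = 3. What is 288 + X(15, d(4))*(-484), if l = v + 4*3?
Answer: -4552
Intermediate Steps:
v = -1 (v = -4 + 3 = -1)
l = 11 (l = -1 + 4*3 = -1 + 12 = 11)
d(Y) = 2*Y*(6 + Y) (d(Y) = (6 + Y)*(2*Y) = 2*Y*(6 + Y))
X(W, h) = 10 (X(W, h) = (6 + 11) - 7 = 17 - 7 = 10)
288 + X(15, d(4))*(-484) = 288 + 10*(-484) = 288 - 4840 = -4552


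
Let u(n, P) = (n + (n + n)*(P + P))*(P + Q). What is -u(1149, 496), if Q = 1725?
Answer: -5065579065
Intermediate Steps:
u(n, P) = (1725 + P)*(n + 4*P*n) (u(n, P) = (n + (n + n)*(P + P))*(P + 1725) = (n + (2*n)*(2*P))*(1725 + P) = (n + 4*P*n)*(1725 + P) = (1725 + P)*(n + 4*P*n))
-u(1149, 496) = -1149*(1725 + 4*496**2 + 6901*496) = -1149*(1725 + 4*246016 + 3422896) = -1149*(1725 + 984064 + 3422896) = -1149*4408685 = -1*5065579065 = -5065579065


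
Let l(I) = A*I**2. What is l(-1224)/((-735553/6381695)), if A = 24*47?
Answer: -10784697781224960/735553 ≈ -1.4662e+10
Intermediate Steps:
A = 1128
l(I) = 1128*I**2
l(-1224)/((-735553/6381695)) = (1128*(-1224)**2)/((-735553/6381695)) = (1128*1498176)/((-735553*1/6381695)) = 1689942528/(-735553/6381695) = 1689942528*(-6381695/735553) = -10784697781224960/735553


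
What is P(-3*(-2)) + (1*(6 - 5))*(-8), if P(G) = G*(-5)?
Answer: -38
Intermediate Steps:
P(G) = -5*G
P(-3*(-2)) + (1*(6 - 5))*(-8) = -(-15)*(-2) + (1*(6 - 5))*(-8) = -5*6 + (1*1)*(-8) = -30 + 1*(-8) = -30 - 8 = -38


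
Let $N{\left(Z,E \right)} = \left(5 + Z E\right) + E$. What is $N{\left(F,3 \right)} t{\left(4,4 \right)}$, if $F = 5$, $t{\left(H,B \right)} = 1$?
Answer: $23$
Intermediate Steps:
$N{\left(Z,E \right)} = 5 + E + E Z$ ($N{\left(Z,E \right)} = \left(5 + E Z\right) + E = 5 + E + E Z$)
$N{\left(F,3 \right)} t{\left(4,4 \right)} = \left(5 + 3 + 3 \cdot 5\right) 1 = \left(5 + 3 + 15\right) 1 = 23 \cdot 1 = 23$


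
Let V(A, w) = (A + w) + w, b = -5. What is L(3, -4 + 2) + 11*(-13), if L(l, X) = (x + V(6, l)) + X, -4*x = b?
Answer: -527/4 ≈ -131.75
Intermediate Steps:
x = 5/4 (x = -1/4*(-5) = 5/4 ≈ 1.2500)
V(A, w) = A + 2*w
L(l, X) = 29/4 + X + 2*l (L(l, X) = (5/4 + (6 + 2*l)) + X = (29/4 + 2*l) + X = 29/4 + X + 2*l)
L(3, -4 + 2) + 11*(-13) = (29/4 + (-4 + 2) + 2*3) + 11*(-13) = (29/4 - 2 + 6) - 143 = 45/4 - 143 = -527/4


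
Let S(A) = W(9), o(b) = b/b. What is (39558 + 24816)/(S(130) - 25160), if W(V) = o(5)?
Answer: -64374/25159 ≈ -2.5587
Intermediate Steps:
o(b) = 1
W(V) = 1
S(A) = 1
(39558 + 24816)/(S(130) - 25160) = (39558 + 24816)/(1 - 25160) = 64374/(-25159) = 64374*(-1/25159) = -64374/25159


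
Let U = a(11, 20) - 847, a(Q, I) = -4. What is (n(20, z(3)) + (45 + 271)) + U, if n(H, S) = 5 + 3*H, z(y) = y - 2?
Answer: -470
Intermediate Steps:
z(y) = -2 + y
U = -851 (U = -4 - 847 = -851)
(n(20, z(3)) + (45 + 271)) + U = ((5 + 3*20) + (45 + 271)) - 851 = ((5 + 60) + 316) - 851 = (65 + 316) - 851 = 381 - 851 = -470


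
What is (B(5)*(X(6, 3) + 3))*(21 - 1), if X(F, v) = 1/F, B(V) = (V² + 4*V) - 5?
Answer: 7600/3 ≈ 2533.3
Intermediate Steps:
B(V) = -5 + V² + 4*V
(B(5)*(X(6, 3) + 3))*(21 - 1) = ((-5 + 5² + 4*5)*(1/6 + 3))*(21 - 1) = ((-5 + 25 + 20)*(⅙ + 3))*20 = (40*(19/6))*20 = (380/3)*20 = 7600/3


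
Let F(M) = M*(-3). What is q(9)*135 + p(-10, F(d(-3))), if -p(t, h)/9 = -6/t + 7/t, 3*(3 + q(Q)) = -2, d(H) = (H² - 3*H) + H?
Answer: -4941/10 ≈ -494.10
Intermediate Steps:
d(H) = H² - 2*H
q(Q) = -11/3 (q(Q) = -3 + (⅓)*(-2) = -3 - ⅔ = -11/3)
F(M) = -3*M
p(t, h) = -9/t (p(t, h) = -9*(-6/t + 7/t) = -9/t)
q(9)*135 + p(-10, F(d(-3))) = -11/3*135 - 9/(-10) = -495 - 9*(-⅒) = -495 + 9/10 = -4941/10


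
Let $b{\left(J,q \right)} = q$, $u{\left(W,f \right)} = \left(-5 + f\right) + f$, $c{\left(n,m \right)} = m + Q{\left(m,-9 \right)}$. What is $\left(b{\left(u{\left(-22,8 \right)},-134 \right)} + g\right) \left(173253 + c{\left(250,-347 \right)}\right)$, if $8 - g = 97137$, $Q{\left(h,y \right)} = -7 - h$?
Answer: $-16850425698$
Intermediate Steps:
$c{\left(n,m \right)} = -7$ ($c{\left(n,m \right)} = m - \left(7 + m\right) = -7$)
$u{\left(W,f \right)} = -5 + 2 f$
$g = -97129$ ($g = 8 - 97137 = -97129$)
$\left(b{\left(u{\left(-22,8 \right)},-134 \right)} + g\right) \left(173253 + c{\left(250,-347 \right)}\right) = \left(-134 - 97129\right) \left(173253 - 7\right) = \left(-97263\right) 173246 = -16850425698$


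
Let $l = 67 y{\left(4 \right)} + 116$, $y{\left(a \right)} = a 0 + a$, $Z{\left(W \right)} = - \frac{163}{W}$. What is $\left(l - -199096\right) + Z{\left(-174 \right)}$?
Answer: $\frac{34709683}{174} \approx 1.9948 \cdot 10^{5}$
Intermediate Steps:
$y{\left(a \right)} = a$ ($y{\left(a \right)} = 0 + a = a$)
$l = 384$ ($l = 67 \cdot 4 + 116 = 268 + 116 = 384$)
$\left(l - -199096\right) + Z{\left(-174 \right)} = \left(384 - -199096\right) - \frac{163}{-174} = \left(384 + 199096\right) - - \frac{163}{174} = 199480 + \frac{163}{174} = \frac{34709683}{174}$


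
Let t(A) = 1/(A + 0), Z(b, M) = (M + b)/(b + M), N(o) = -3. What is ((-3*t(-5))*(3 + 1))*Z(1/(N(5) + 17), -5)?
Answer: 12/5 ≈ 2.4000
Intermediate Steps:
Z(b, M) = 1 (Z(b, M) = (M + b)/(M + b) = 1)
t(A) = 1/A
((-3*t(-5))*(3 + 1))*Z(1/(N(5) + 17), -5) = ((-3/(-5))*(3 + 1))*1 = (-3*(-⅕)*4)*1 = ((⅗)*4)*1 = (12/5)*1 = 12/5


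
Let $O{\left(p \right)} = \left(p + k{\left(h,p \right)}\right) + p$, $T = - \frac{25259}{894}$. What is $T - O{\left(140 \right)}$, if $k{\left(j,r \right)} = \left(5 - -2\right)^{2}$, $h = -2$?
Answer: $- \frac{319385}{894} \approx -357.25$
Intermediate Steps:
$k{\left(j,r \right)} = 49$ ($k{\left(j,r \right)} = \left(5 + 2\right)^{2} = 7^{2} = 49$)
$T = - \frac{25259}{894}$ ($T = \left(-25259\right) \frac{1}{894} = - \frac{25259}{894} \approx -28.254$)
$O{\left(p \right)} = 49 + 2 p$ ($O{\left(p \right)} = \left(p + 49\right) + p = \left(49 + p\right) + p = 49 + 2 p$)
$T - O{\left(140 \right)} = - \frac{25259}{894} - \left(49 + 2 \cdot 140\right) = - \frac{25259}{894} - \left(49 + 280\right) = - \frac{25259}{894} - 329 = - \frac{319385}{894}$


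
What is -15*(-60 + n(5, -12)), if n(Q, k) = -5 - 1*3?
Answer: 1020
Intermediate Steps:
n(Q, k) = -8 (n(Q, k) = -5 - 3 = -8)
-15*(-60 + n(5, -12)) = -15*(-60 - 8) = -15*(-68) = 1020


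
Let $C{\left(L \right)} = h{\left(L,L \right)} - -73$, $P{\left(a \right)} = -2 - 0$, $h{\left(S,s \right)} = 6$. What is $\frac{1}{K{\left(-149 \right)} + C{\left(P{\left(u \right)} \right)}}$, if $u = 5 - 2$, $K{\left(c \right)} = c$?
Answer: $- \frac{1}{70} \approx -0.014286$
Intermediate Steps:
$u = 3$
$P{\left(a \right)} = -2$ ($P{\left(a \right)} = -2 + 0 = -2$)
$C{\left(L \right)} = 79$ ($C{\left(L \right)} = 6 - -73 = 6 + 73 = 79$)
$\frac{1}{K{\left(-149 \right)} + C{\left(P{\left(u \right)} \right)}} = \frac{1}{-149 + 79} = \frac{1}{-70} = - \frac{1}{70}$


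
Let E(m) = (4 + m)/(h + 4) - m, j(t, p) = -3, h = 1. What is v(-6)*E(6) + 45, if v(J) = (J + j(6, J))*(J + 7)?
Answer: 81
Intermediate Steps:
E(m) = ⅘ - 4*m/5 (E(m) = (4 + m)/(1 + 4) - m = (4 + m)/5 - m = (4 + m)*(⅕) - m = (⅘ + m/5) - m = ⅘ - 4*m/5)
v(J) = (-3 + J)*(7 + J) (v(J) = (J - 3)*(J + 7) = (-3 + J)*(7 + J))
v(-6)*E(6) + 45 = (-21 + (-6)² + 4*(-6))*(⅘ - ⅘*6) + 45 = (-21 + 36 - 24)*(⅘ - 24/5) + 45 = -9*(-4) + 45 = 36 + 45 = 81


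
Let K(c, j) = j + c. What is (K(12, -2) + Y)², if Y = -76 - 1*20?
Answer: 7396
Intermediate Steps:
K(c, j) = c + j
Y = -96 (Y = -76 - 20 = -96)
(K(12, -2) + Y)² = ((12 - 2) - 96)² = (10 - 96)² = (-86)² = 7396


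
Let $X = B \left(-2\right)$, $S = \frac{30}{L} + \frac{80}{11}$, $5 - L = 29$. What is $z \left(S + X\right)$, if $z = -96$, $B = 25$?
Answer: $\frac{46440}{11} \approx 4221.8$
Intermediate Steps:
$L = -24$ ($L = 5 - 29 = -24$)
$S = \frac{265}{44}$ ($S = \frac{30}{-24} + \frac{80}{11} = 30 \left(- \frac{1}{24}\right) + 80 \cdot \frac{1}{11} = - \frac{5}{4} + \frac{80}{11} = \frac{265}{44} \approx 6.0227$)
$X = -50$ ($X = 25 \left(-2\right) = -50$)
$z \left(S + X\right) = - 96 \left(\frac{265}{44} - 50\right) = \left(-96\right) \left(- \frac{1935}{44}\right) = \frac{46440}{11}$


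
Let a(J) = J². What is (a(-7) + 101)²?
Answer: 22500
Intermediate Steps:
(a(-7) + 101)² = ((-7)² + 101)² = (49 + 101)² = 150² = 22500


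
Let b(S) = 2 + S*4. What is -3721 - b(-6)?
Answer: -3699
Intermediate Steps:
b(S) = 2 + 4*S
-3721 - b(-6) = -3721 - (2 + 4*(-6)) = -3721 - (2 - 24) = -3721 - 1*(-22) = -3721 + 22 = -3699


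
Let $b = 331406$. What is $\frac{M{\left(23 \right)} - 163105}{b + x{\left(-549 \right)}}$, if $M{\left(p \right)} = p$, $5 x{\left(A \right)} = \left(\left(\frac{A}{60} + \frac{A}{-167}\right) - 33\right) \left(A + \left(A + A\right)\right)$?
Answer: $- \frac{2723469400}{5748262447} \approx -0.47379$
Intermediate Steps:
$x{\left(A \right)} = \frac{3 A \left(-33 + \frac{107 A}{10020}\right)}{5}$ ($x{\left(A \right)} = \frac{\left(\left(\frac{A}{60} + \frac{A}{-167}\right) - 33\right) \left(A + \left(A + A\right)\right)}{5} = \frac{\left(\left(A \frac{1}{60} + A \left(- \frac{1}{167}\right)\right) - 33\right) \left(A + 2 A\right)}{5} = \frac{\left(\left(\frac{A}{60} - \frac{A}{167}\right) - 33\right) 3 A}{5} = \frac{\left(\frac{107 A}{10020} - 33\right) 3 A}{5} = \frac{\left(-33 + \frac{107 A}{10020}\right) 3 A}{5} = \frac{3 A \left(-33 + \frac{107 A}{10020}\right)}{5}$)
$\frac{M{\left(23 \right)} - 163105}{b + x{\left(-549 \right)}} = \frac{23 - 163105}{331406 + \frac{1}{16700} \left(-549\right) \left(-330660 + 107 \left(-549\right)\right)} = - \frac{163082}{331406 + \frac{1}{16700} \left(-549\right) \left(-330660 - 58743\right)} = - \frac{163082}{331406 + \frac{1}{16700} \left(-549\right) \left(-389403\right)} = - \frac{163082}{331406 + \frac{213782247}{16700}} = - \frac{163082}{\frac{5748262447}{16700}} = \left(-163082\right) \frac{16700}{5748262447} = - \frac{2723469400}{5748262447}$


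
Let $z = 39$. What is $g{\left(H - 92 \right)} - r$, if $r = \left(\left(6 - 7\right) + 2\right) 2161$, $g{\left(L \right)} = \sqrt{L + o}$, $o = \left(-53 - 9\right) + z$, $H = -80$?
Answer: $-2161 + i \sqrt{195} \approx -2161.0 + 13.964 i$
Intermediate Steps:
$o = -23$ ($o = \left(-53 - 9\right) + 39 = -62 + 39 = -23$)
$g{\left(L \right)} = \sqrt{-23 + L}$ ($g{\left(L \right)} = \sqrt{L - 23} = \sqrt{-23 + L}$)
$r = 2161$ ($r = \left(-1 + 2\right) 2161 = 1 \cdot 2161 = 2161$)
$g{\left(H - 92 \right)} - r = \sqrt{-23 - 172} - 2161 = \sqrt{-195} - 2161 = i \sqrt{195} - 2161 = -2161 + i \sqrt{195}$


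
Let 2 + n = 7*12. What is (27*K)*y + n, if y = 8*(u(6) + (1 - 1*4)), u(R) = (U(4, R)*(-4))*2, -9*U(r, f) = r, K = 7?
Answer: 922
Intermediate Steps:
n = 82 (n = -2 + 7*12 = -2 + 84 = 82)
U(r, f) = -r/9
u(R) = 32/9 (u(R) = (-⅑*4*(-4))*2 = -4/9*(-4)*2 = (16/9)*2 = 32/9)
y = 40/9 (y = 8*(32/9 + (1 - 1*4)) = 8*(32/9 + (1 - 4)) = 8*(32/9 - 3) = 8*(5/9) = 40/9 ≈ 4.4444)
(27*K)*y + n = (27*7)*(40/9) + 82 = 189*(40/9) + 82 = 840 + 82 = 922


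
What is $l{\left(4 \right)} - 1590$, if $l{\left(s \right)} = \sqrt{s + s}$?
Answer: $-1590 + 2 \sqrt{2} \approx -1587.2$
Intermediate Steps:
$l{\left(s \right)} = \sqrt{2} \sqrt{s}$ ($l{\left(s \right)} = \sqrt{2 s} = \sqrt{2} \sqrt{s}$)
$l{\left(4 \right)} - 1590 = \sqrt{2} \sqrt{4} - 1590 = \sqrt{2} \cdot 2 - 1590 = 2 \sqrt{2} - 1590 = -1590 + 2 \sqrt{2}$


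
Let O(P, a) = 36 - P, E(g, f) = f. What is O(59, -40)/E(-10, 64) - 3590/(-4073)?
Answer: 136081/260672 ≈ 0.52204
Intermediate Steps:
O(59, -40)/E(-10, 64) - 3590/(-4073) = (36 - 1*59)/64 - 3590/(-4073) = (36 - 59)*(1/64) - 3590*(-1/4073) = -23*1/64 + 3590/4073 = -23/64 + 3590/4073 = 136081/260672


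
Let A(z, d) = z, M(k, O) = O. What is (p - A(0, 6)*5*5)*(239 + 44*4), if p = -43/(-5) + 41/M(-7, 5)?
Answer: 6972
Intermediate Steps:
p = 84/5 (p = -43/(-5) + 41/5 = -43*(-⅕) + 41*(⅕) = 43/5 + 41/5 = 84/5 ≈ 16.800)
(p - A(0, 6)*5*5)*(239 + 44*4) = (84/5 - 0*5*5)*(239 + 44*4) = (84/5 - 0*5)*(239 + 176) = (84/5 - 1*0)*415 = (84/5 + 0)*415 = (84/5)*415 = 6972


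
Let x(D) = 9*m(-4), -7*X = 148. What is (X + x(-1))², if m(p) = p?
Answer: 160000/49 ≈ 3265.3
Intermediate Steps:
X = -148/7 (X = -⅐*148 = -148/7 ≈ -21.143)
x(D) = -36 (x(D) = 9*(-4) = -36)
(X + x(-1))² = (-148/7 - 36)² = (-400/7)² = 160000/49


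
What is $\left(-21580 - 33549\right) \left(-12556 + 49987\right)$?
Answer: $-2063533599$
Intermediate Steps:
$\left(-21580 - 33549\right) \left(-12556 + 49987\right) = \left(-55129\right) 37431 = -2063533599$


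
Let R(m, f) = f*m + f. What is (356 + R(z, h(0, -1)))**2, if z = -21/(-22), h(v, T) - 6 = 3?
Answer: 67551961/484 ≈ 1.3957e+5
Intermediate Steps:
h(v, T) = 9 (h(v, T) = 6 + 3 = 9)
z = 21/22 (z = -21*(-1/22) = 21/22 ≈ 0.95455)
R(m, f) = f + f*m
(356 + R(z, h(0, -1)))**2 = (356 + 9*(1 + 21/22))**2 = (356 + 9*(43/22))**2 = (356 + 387/22)**2 = (8219/22)**2 = 67551961/484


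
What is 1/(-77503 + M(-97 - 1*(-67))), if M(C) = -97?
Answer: -1/77600 ≈ -1.2887e-5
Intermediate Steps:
1/(-77503 + M(-97 - 1*(-67))) = 1/(-77503 - 97) = 1/(-77600) = -1/77600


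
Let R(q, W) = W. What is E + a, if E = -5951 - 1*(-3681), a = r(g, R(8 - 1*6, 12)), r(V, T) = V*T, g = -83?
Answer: -3266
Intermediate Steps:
r(V, T) = T*V
a = -996 (a = 12*(-83) = -996)
E = -2270 (E = -5951 + 3681 = -2270)
E + a = -2270 - 996 = -3266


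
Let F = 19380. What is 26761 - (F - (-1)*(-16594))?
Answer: 23975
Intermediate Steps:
26761 - (F - (-1)*(-16594)) = 26761 - (19380 - (-1)*(-16594)) = 26761 - (19380 - 1*16594) = 26761 - (19380 - 16594) = 26761 - 1*2786 = 26761 - 2786 = 23975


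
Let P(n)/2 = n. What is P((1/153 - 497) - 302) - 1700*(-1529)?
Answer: 397448408/153 ≈ 2.5977e+6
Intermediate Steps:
P(n) = 2*n
P((1/153 - 497) - 302) - 1700*(-1529) = 2*((1/153 - 497) - 302) - 1700*(-1529) = 2*((1/153 - 497) - 302) + 2599300 = 2*(-76040/153 - 302) + 2599300 = 2*(-122246/153) + 2599300 = -244492/153 + 2599300 = 397448408/153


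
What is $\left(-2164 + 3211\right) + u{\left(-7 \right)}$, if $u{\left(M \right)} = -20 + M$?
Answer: $1020$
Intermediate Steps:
$\left(-2164 + 3211\right) + u{\left(-7 \right)} = \left(-2164 + 3211\right) - 27 = 1047 - 27 = 1020$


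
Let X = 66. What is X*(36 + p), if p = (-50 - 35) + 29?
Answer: -1320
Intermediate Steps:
p = -56 (p = -85 + 29 = -56)
X*(36 + p) = 66*(36 - 56) = 66*(-20) = -1320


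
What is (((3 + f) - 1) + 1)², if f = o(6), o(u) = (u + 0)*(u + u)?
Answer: 5625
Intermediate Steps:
o(u) = 2*u² (o(u) = u*(2*u) = 2*u²)
f = 72 (f = 2*6² = 2*36 = 72)
(((3 + f) - 1) + 1)² = (((3 + 72) - 1) + 1)² = ((75 - 1) + 1)² = (74 + 1)² = 75² = 5625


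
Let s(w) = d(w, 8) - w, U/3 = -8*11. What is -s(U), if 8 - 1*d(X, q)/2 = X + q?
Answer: -792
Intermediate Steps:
U = -264 (U = 3*(-8*11) = 3*(-88) = -264)
d(X, q) = 16 - 2*X - 2*q (d(X, q) = 16 - 2*(X + q) = 16 + (-2*X - 2*q) = 16 - 2*X - 2*q)
s(w) = -3*w (s(w) = (16 - 2*w - 2*8) - w = (16 - 2*w - 16) - w = -2*w - w = -3*w)
-s(U) = -(-3)*(-264) = -1*792 = -792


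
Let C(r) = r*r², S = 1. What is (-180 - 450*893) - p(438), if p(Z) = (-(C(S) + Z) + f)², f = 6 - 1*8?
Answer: -596511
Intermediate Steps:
f = -2 (f = 6 - 8 = -2)
C(r) = r³
p(Z) = (-3 - Z)² (p(Z) = (-(1³ + Z) - 2)² = (-(1 + Z) - 2)² = ((-1 - Z) - 2)² = (-3 - Z)²)
(-180 - 450*893) - p(438) = (-180 - 450*893) - (3 + 438)² = (-180 - 401850) - 1*441² = -402030 - 1*194481 = -402030 - 194481 = -596511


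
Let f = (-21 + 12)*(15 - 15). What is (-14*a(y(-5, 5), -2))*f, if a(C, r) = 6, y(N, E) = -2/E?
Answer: 0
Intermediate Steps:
f = 0 (f = -9*0 = 0)
(-14*a(y(-5, 5), -2))*f = -14*6*0 = -84*0 = 0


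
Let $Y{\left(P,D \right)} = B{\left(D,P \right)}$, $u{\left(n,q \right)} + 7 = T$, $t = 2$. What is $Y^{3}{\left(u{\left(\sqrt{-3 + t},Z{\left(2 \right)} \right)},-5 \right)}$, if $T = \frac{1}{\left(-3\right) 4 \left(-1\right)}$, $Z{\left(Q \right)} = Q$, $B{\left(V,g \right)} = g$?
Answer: $- \frac{571787}{1728} \approx -330.9$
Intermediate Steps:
$T = \frac{1}{12}$ ($T = \frac{1}{\left(-12\right) \left(-1\right)} = \frac{1}{12} \approx 0.083333$)
$u{\left(n,q \right)} = - \frac{83}{12}$ ($u{\left(n,q \right)} = -7 + \frac{1}{12} = - \frac{83}{12}$)
$Y{\left(P,D \right)} = P$
$Y^{3}{\left(u{\left(\sqrt{-3 + t},Z{\left(2 \right)} \right)},-5 \right)} = \left(- \frac{83}{12}\right)^{3} = - \frac{571787}{1728}$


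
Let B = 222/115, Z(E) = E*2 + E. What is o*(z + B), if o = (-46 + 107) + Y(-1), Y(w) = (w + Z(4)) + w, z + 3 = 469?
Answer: 3820652/115 ≈ 33223.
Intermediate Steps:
Z(E) = 3*E (Z(E) = 2*E + E = 3*E)
B = 222/115 (B = 222*(1/115) = 222/115 ≈ 1.9304)
z = 466 (z = -3 + 469 = 466)
Y(w) = 12 + 2*w (Y(w) = (w + 3*4) + w = (w + 12) + w = (12 + w) + w = 12 + 2*w)
o = 71 (o = (-46 + 107) + (12 + 2*(-1)) = 61 + (12 - 2) = 61 + 10 = 71)
o*(z + B) = 71*(466 + 222/115) = 71*(53812/115) = 3820652/115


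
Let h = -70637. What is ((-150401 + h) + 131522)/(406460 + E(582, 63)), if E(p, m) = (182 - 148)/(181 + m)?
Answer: -10920952/49588137 ≈ -0.22023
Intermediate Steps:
E(p, m) = 34/(181 + m)
((-150401 + h) + 131522)/(406460 + E(582, 63)) = ((-150401 - 70637) + 131522)/(406460 + 34/(181 + 63)) = (-221038 + 131522)/(406460 + 34/244) = -89516/(406460 + 34*(1/244)) = -89516/(406460 + 17/122) = -89516/49588137/122 = -89516*122/49588137 = -10920952/49588137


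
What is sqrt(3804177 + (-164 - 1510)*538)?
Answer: sqrt(2903565) ≈ 1704.0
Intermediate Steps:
sqrt(3804177 + (-164 - 1510)*538) = sqrt(3804177 - 1674*538) = sqrt(3804177 - 900612) = sqrt(2903565)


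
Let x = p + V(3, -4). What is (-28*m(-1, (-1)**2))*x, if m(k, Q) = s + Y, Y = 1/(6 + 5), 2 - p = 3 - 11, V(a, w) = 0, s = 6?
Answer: -18760/11 ≈ -1705.5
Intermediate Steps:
p = 10 (p = 2 - (3 - 11) = 2 - 1*(-8) = 2 + 8 = 10)
Y = 1/11 ≈ 0.090909
x = 10 (x = 10 + 0 = 10)
m(k, Q) = 67/11 (m(k, Q) = 6 + 1/11 = 67/11)
(-28*m(-1, (-1)**2))*x = -28*67/11*10 = -1876/11*10 = -18760/11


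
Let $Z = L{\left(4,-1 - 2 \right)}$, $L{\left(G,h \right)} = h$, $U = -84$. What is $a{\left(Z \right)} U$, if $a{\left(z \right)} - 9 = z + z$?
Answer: $-252$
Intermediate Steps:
$Z = -3$ ($Z = -1 - 2 = -3$)
$a{\left(z \right)} = 9 + 2 z$ ($a{\left(z \right)} = 9 + \left(z + z\right) = 9 + 2 z$)
$a{\left(Z \right)} U = \left(9 + 2 \left(-3\right)\right) \left(-84\right) = \left(9 - 6\right) \left(-84\right) = 3 \left(-84\right) = -252$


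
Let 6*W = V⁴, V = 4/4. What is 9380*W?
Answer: 4690/3 ≈ 1563.3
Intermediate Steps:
V = 1 (V = 4*(¼) = 1)
W = ⅙ (W = (⅙)*1⁴ = (⅙)*1 = ⅙ ≈ 0.16667)
9380*W = 9380*(⅙) = 4690/3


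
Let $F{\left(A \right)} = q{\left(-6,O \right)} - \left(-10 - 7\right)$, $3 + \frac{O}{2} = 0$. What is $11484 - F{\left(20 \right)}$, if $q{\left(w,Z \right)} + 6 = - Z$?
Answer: $11467$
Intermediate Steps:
$O = -6$ ($O = -6 + 2 \cdot 0 = -6 + 0 = -6$)
$q{\left(w,Z \right)} = -6 - Z$
$F{\left(A \right)} = 17$ ($F{\left(A \right)} = \left(-6 - -6\right) - \left(-10 - 7\right) = \left(-6 + 6\right) - \left(-10 - 7\right) = 0 - -17 = 0 + 17 = 17$)
$11484 - F{\left(20 \right)} = 11484 - 17 = 11467$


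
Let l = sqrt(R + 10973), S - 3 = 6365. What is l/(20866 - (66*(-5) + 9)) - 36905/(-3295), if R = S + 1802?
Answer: 7381/659 + 3*sqrt(2127)/21187 ≈ 11.207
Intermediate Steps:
S = 6368 (S = 3 + 6365 = 6368)
R = 8170 (R = 6368 + 1802 = 8170)
l = 3*sqrt(2127) (l = sqrt(8170 + 10973) = sqrt(19143) = 3*sqrt(2127) ≈ 138.36)
l/(20866 - (66*(-5) + 9)) - 36905/(-3295) = (3*sqrt(2127))/(20866 - (66*(-5) + 9)) - 36905/(-3295) = (3*sqrt(2127))/(20866 - (-330 + 9)) - 36905*(-1/3295) = (3*sqrt(2127))/(20866 - 1*(-321)) + 7381/659 = (3*sqrt(2127))/(20866 + 321) + 7381/659 = (3*sqrt(2127))/21187 + 7381/659 = (3*sqrt(2127))*(1/21187) + 7381/659 = 3*sqrt(2127)/21187 + 7381/659 = 7381/659 + 3*sqrt(2127)/21187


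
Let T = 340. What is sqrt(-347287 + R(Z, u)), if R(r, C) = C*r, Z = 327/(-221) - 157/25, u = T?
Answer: I*sqrt(1478434295)/65 ≈ 591.54*I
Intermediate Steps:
u = 340
Z = -42872/5525 (Z = 327*(-1/221) - 157*1/25 = -327/221 - 157/25 = -42872/5525 ≈ -7.7596)
sqrt(-347287 + R(Z, u)) = sqrt(-347287 + 340*(-42872/5525)) = sqrt(-347287 - 171488/65) = sqrt(-22745143/65) = I*sqrt(1478434295)/65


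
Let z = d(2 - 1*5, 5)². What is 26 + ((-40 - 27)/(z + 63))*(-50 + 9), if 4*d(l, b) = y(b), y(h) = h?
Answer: 70810/1033 ≈ 68.548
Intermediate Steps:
d(l, b) = b/4
z = 25/16 (z = ((¼)*5)² = (5/4)² = 25/16 ≈ 1.5625)
26 + ((-40 - 27)/(z + 63))*(-50 + 9) = 26 + ((-40 - 27)/(25/16 + 63))*(-50 + 9) = 26 - 67/1033/16*(-41) = 26 - 67*16/1033*(-41) = 26 - 1072/1033*(-41) = 26 + 43952/1033 = 70810/1033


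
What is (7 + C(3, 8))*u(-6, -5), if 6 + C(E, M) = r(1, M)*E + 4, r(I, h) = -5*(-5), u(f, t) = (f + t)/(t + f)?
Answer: 80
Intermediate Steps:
u(f, t) = 1 (u(f, t) = (f + t)/(f + t) = 1)
r(I, h) = 25
C(E, M) = -2 + 25*E (C(E, M) = -6 + (25*E + 4) = -6 + (4 + 25*E) = -2 + 25*E)
(7 + C(3, 8))*u(-6, -5) = (7 + (-2 + 25*3))*1 = (7 + (-2 + 75))*1 = (7 + 73)*1 = 80*1 = 80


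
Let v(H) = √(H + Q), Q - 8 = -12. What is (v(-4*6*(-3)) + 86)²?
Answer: 7464 + 344*√17 ≈ 8882.3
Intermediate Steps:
Q = -4 (Q = 8 - 12 = -4)
v(H) = √(-4 + H) (v(H) = √(H - 4) = √(-4 + H))
(v(-4*6*(-3)) + 86)² = (√(-4 - 4*6*(-3)) + 86)² = (√(-4 - 24*(-3)) + 86)² = (√(-4 + 72) + 86)² = (√68 + 86)² = (2*√17 + 86)² = (86 + 2*√17)²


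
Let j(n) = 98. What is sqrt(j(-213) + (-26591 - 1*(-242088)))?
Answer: 3*sqrt(23955) ≈ 464.32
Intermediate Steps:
sqrt(j(-213) + (-26591 - 1*(-242088))) = sqrt(98 + (-26591 - 1*(-242088))) = sqrt(98 + (-26591 + 242088)) = sqrt(98 + 215497) = sqrt(215595) = 3*sqrt(23955)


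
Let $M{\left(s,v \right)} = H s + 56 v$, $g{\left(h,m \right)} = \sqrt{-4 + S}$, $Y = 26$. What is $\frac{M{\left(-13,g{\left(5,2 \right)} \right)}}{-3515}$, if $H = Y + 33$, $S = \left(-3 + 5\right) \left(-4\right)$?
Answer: $\frac{767}{3515} - \frac{112 i \sqrt{3}}{3515} \approx 0.21821 - 0.055189 i$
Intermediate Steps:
$S = -8$ ($S = 2 \left(-4\right) = -8$)
$H = 59$ ($H = 26 + 33 = 59$)
$g{\left(h,m \right)} = 2 i \sqrt{3}$ ($g{\left(h,m \right)} = \sqrt{-4 - 8} = \sqrt{-12} = 2 i \sqrt{3}$)
$M{\left(s,v \right)} = 56 v + 59 s$ ($M{\left(s,v \right)} = 59 s + 56 v = 56 v + 59 s$)
$\frac{M{\left(-13,g{\left(5,2 \right)} \right)}}{-3515} = \frac{56 \cdot 2 i \sqrt{3} + 59 \left(-13\right)}{-3515} = \left(112 i \sqrt{3} - 767\right) \left(- \frac{1}{3515}\right) = \left(-767 + 112 i \sqrt{3}\right) \left(- \frac{1}{3515}\right) = \frac{767}{3515} - \frac{112 i \sqrt{3}}{3515}$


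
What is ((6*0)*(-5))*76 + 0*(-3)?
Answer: 0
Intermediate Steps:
((6*0)*(-5))*76 + 0*(-3) = (0*(-5))*76 + 0 = 0*76 + 0 = 0 + 0 = 0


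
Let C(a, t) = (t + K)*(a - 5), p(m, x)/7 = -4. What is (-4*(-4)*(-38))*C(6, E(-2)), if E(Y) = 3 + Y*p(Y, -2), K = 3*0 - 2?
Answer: -34656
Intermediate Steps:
K = -2 (K = 0 - 2 = -2)
p(m, x) = -28 (p(m, x) = 7*(-4) = -28)
E(Y) = 3 - 28*Y (E(Y) = 3 + Y*(-28) = 3 - 28*Y)
C(a, t) = (-5 + a)*(-2 + t) (C(a, t) = (t - 2)*(a - 5) = (-2 + t)*(-5 + a) = (-5 + a)*(-2 + t))
(-4*(-4)*(-38))*C(6, E(-2)) = (-4*(-4)*(-38))*(10 - 5*(3 - 28*(-2)) - 2*6 + 6*(3 - 28*(-2))) = (16*(-38))*(10 - 5*(3 + 56) - 12 + 6*(3 + 56)) = -608*(10 - 5*59 - 12 + 6*59) = -608*(10 - 295 - 12 + 354) = -608*57 = -34656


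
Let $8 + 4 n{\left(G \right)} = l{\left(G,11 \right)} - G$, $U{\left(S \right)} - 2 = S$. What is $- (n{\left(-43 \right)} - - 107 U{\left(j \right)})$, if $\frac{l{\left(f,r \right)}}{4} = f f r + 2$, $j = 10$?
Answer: $- \frac{86535}{4} \approx -21634.0$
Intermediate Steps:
$U{\left(S \right)} = 2 + S$
$l{\left(f,r \right)} = 8 + 4 r f^{2}$ ($l{\left(f,r \right)} = 4 \left(f f r + 2\right) = 4 \left(f^{2} r + 2\right) = 4 \left(r f^{2} + 2\right) = 4 \left(2 + r f^{2}\right) = 8 + 4 r f^{2}$)
$n{\left(G \right)} = 11 G^{2} - \frac{G}{4}$ ($n{\left(G \right)} = -2 + \frac{\left(8 + 4 \cdot 11 G^{2}\right) - G}{4} = -2 + \frac{\left(8 + 44 G^{2}\right) - G}{4} = -2 + \frac{8 - G + 44 G^{2}}{4} = -2 + \left(2 + 11 G^{2} - \frac{G}{4}\right) = 11 G^{2} - \frac{G}{4}$)
$- (n{\left(-43 \right)} - - 107 U{\left(j \right)}) = - (\frac{1}{4} \left(-43\right) \left(-1 + 44 \left(-43\right)\right) - - 107 \left(2 + 10\right)) = - (\frac{1}{4} \left(-43\right) \left(-1 - 1892\right) - \left(-107\right) 12) = - (\frac{1}{4} \left(-43\right) \left(-1893\right) - -1284) = - (\frac{81399}{4} + 1284) = \left(-1\right) \frac{86535}{4} = - \frac{86535}{4}$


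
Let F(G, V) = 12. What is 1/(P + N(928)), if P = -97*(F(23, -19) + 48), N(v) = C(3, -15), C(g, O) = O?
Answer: -1/5835 ≈ -0.00017138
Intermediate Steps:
N(v) = -15
P = -5820 (P = -97*(12 + 48) = -97*60 = -5820)
1/(P + N(928)) = 1/(-5820 - 15) = 1/(-5835) = -1/5835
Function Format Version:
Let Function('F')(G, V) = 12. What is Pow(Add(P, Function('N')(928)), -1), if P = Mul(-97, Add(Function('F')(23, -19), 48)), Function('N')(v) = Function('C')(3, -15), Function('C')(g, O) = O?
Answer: Rational(-1, 5835) ≈ -0.00017138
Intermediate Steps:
Function('N')(v) = -15
P = -5820 (P = Mul(-97, Add(12, 48)) = Mul(-97, 60) = -5820)
Pow(Add(P, Function('N')(928)), -1) = Pow(Add(-5820, -15), -1) = Pow(-5835, -1) = Rational(-1, 5835)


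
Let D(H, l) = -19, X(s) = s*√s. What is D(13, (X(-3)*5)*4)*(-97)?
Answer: 1843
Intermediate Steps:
X(s) = s^(3/2)
D(13, (X(-3)*5)*4)*(-97) = -19*(-97) = 1843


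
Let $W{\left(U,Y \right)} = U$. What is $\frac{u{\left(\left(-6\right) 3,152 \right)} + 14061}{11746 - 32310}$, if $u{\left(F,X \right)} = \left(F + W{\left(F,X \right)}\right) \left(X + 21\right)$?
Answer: $- \frac{7833}{20564} \approx -0.38091$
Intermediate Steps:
$u{\left(F,X \right)} = 2 F \left(21 + X\right)$ ($u{\left(F,X \right)} = \left(F + F\right) \left(X + 21\right) = 2 F \left(21 + X\right)$)
$\frac{u{\left(\left(-6\right) 3,152 \right)} + 14061}{11746 - 32310} = \frac{2 \left(\left(-6\right) 3\right) \left(21 + 152\right) + 14061}{11746 - 32310} = \frac{2 \left(-18\right) 173 + 14061}{-20564} = \left(-6228 + 14061\right) \left(- \frac{1}{20564}\right) = 7833 \left(- \frac{1}{20564}\right) = - \frac{7833}{20564}$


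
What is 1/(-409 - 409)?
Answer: -1/818 ≈ -0.0012225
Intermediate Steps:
1/(-409 - 409) = 1/(-818) = -1/818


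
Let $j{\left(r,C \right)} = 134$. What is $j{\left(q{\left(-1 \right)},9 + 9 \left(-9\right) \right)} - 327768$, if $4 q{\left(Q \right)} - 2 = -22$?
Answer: $-327634$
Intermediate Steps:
$q{\left(Q \right)} = -5$ ($q{\left(Q \right)} = \frac{1}{2} + \frac{1}{4} \left(-22\right) = \frac{1}{2} - \frac{11}{2} = -5$)
$j{\left(q{\left(-1 \right)},9 + 9 \left(-9\right) \right)} - 327768 = 134 - 327768 = -327634$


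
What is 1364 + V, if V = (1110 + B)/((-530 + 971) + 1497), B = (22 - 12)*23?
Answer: 1322386/969 ≈ 1364.7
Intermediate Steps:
B = 230 (B = 10*23 = 230)
V = 670/969 (V = (1110 + 230)/((-530 + 971) + 1497) = 1340/(441 + 1497) = 1340/1938 = 1340*(1/1938) = 670/969 ≈ 0.69143)
1364 + V = 1364 + 670/969 = 1322386/969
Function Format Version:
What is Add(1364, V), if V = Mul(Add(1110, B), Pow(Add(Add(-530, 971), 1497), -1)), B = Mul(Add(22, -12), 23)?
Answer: Rational(1322386, 969) ≈ 1364.7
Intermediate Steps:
B = 230 (B = Mul(10, 23) = 230)
V = Rational(670, 969) (V = Mul(Add(1110, 230), Pow(Add(Add(-530, 971), 1497), -1)) = Mul(1340, Pow(Add(441, 1497), -1)) = Mul(1340, Pow(1938, -1)) = Mul(1340, Rational(1, 1938)) = Rational(670, 969) ≈ 0.69143)
Add(1364, V) = Add(1364, Rational(670, 969)) = Rational(1322386, 969)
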